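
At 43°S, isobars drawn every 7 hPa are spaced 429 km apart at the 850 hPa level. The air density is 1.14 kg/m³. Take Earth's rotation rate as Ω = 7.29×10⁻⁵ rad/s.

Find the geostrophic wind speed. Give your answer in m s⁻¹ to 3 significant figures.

Coriolis parameter at 43°S:
f = 2Ω sin φ = 2 × 7.29×10⁻⁵ × sin 43° = 9.94×10⁻⁵ s⁻¹
Pressure gradient: |∂P/∂n| = 700 Pa / 429000 m = 1.63×10⁻³ Pa/m
Geostrophic balance (pressure-gradient force = Coriolis force):
V_g = (1/(fρ)) |∂P/∂n| = 1.63×10⁻³ / (9.94×10⁻⁵ × 1.14) = 14.4 m/s

14.4 m s⁻¹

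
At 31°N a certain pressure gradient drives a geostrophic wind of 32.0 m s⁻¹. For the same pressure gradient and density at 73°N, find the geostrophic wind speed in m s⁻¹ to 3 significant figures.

17.2 m s⁻¹

With the same pressure gradient and density, V_g ∝ 1/f ∝ 1/sin φ.
V₂ = V₁ · sin φ₁ / sin φ₂ = 32.0 × sin 31° / sin 73°
V₂ = 32.0 × 0.5150/0.9563 = 17.2 m s⁻¹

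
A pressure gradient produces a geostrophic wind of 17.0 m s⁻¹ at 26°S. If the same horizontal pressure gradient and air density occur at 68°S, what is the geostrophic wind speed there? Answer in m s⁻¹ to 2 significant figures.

With the same pressure gradient and density, V_g ∝ 1/f ∝ 1/sin φ.
V₂ = V₁ · sin φ₁ / sin φ₂ = 17.0 × sin 26° / sin 68°
V₂ = 17.0 × 0.4384/0.9272 = 8.0 m s⁻¹

8.0 m s⁻¹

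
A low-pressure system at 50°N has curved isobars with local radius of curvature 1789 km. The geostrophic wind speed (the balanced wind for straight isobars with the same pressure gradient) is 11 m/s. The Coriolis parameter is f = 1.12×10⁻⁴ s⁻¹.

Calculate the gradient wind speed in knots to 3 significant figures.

Around a low, centrifugal force acts outward with Coriolis, so pressure-gradient force balances both:
(1/ρ)|∂P/∂n| = fV + V²/R  →  V² + fR·V − fR·V_g = 0
With fR = 1.12×10⁻⁴ × 1789×10³ m = 200 m/s:
V = [−fR + √((fR)² + 4 fR V_g)]/2 = [−200 + √(200² + 4×200×11)]/2 = 10.5 m/s
Subgeostrophic (V < V_g = 11 m/s), as expected around a low.
Converting: 10.5 m/s × 1.944 = 20.3 knots

20.3 knots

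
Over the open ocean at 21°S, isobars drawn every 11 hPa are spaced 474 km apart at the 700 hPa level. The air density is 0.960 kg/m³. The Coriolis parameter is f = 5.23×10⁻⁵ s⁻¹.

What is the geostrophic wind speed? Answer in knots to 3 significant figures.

89.8 knots

Pressure gradient: |∂P/∂n| = 1100 Pa / 474000 m = 2.32×10⁻³ Pa/m
Geostrophic balance (pressure-gradient force = Coriolis force):
V_g = (1/(fρ)) |∂P/∂n| = 2.32×10⁻³ / (5.23×10⁻⁵ × 0.960) = 46.2 m/s
Converting: 46.2 m/s × 1.944 = 89.8 knots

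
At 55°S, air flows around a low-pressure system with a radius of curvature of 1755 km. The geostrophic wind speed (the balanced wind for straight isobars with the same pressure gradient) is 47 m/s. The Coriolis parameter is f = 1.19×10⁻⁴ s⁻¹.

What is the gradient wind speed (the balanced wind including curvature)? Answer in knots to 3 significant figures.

76.8 knots

Around a low, centrifugal force acts outward with Coriolis, so pressure-gradient force balances both:
(1/ρ)|∂P/∂n| = fV + V²/R  →  V² + fR·V − fR·V_g = 0
With fR = 1.19×10⁻⁴ × 1755×10³ m = 209 m/s:
V = [−fR + √((fR)² + 4 fR V_g)]/2 = [−209 + √(209² + 4×209×47)]/2 = 39.5 m/s
Subgeostrophic (V < V_g = 47 m/s), as expected around a low.
Converting: 39.5 m/s × 1.944 = 76.8 knots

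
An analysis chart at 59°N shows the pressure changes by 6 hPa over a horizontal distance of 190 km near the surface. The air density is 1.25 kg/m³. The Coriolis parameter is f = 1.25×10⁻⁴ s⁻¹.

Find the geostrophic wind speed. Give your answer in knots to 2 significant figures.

39 knots

Pressure gradient: |∂P/∂n| = 600 Pa / 190000 m = 3.16×10⁻³ Pa/m
Geostrophic balance (pressure-gradient force = Coriolis force):
V_g = (1/(fρ)) |∂P/∂n| = 3.16×10⁻³ / (1.25×10⁻⁴ × 1.25) = 20.2 m/s
Converting: 20.2 m/s × 1.944 = 39 knots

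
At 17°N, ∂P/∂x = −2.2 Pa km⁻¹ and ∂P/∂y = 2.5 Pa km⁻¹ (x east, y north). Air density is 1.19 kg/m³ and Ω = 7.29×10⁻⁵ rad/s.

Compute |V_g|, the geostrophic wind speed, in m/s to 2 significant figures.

Coriolis parameter at 17°N:
f = 2Ω sin φ = 2 × 7.29×10⁻⁵ × sin 17° = 4.26×10⁻⁵ s⁻¹
Component geostrophic relations (x east, y north):
u_g = −(1/(fρ)) ∂P/∂y,  v_g = (1/(fρ)) ∂P/∂x
u_g = −(2.5×10⁻³)/(4.26×10⁻⁵ × 1.19) = −49.3 m/s;  v_g = (−2.2×10⁻³)/(4.26×10⁻⁵ × 1.19) = −43.4 m/s
|V_g| = √(u_g² + v_g²) = 65.6 m/s

66 m/s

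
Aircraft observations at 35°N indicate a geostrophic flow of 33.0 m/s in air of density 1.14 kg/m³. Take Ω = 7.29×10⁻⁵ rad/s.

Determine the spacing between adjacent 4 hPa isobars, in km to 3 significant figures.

127 km

Coriolis parameter at 35°N:
f = 2Ω sin φ = 2 × 7.29×10⁻⁵ × sin 35° = 8.36×10⁻⁵ s⁻¹
Geostrophic balance rearranged: |∂P/∂n| = f ρ V_g
|∂P/∂n| = 8.36×10⁻⁵ × 1.14 × 33.0 = 3.15×10⁻³ Pa/m
Isobar spacing: Δn = ΔP/|∂P/∂n| = 400 Pa / 3.15×10⁻³ Pa/m = 127143 m ≈ 127 km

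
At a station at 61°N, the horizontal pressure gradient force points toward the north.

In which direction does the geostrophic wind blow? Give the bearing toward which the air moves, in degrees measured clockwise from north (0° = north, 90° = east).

The pressure-gradient force points toward the north (bearing 000°).
Geostrophic balance: in the Northern Hemisphere the Coriolis force deflects motion to the right, so the geostrophic wind blows 90° to the right of the pressure-gradient force (low pressure on the left).
Rotating 000° by 90° clockwise gives 090° — the wind blows toward the east.

090°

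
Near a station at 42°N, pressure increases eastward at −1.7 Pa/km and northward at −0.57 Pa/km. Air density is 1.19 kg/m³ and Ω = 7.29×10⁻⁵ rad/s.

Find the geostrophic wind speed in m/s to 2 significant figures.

15 m/s

Coriolis parameter at 42°N:
f = 2Ω sin φ = 2 × 7.29×10⁻⁵ × sin 42° = 9.76×10⁻⁵ s⁻¹
Component geostrophic relations (x east, y north):
u_g = −(1/(fρ)) ∂P/∂y,  v_g = (1/(fρ)) ∂P/∂x
u_g = −(−0.57×10⁻³)/(9.76×10⁻⁵ × 1.19) = 4.91 m/s;  v_g = (−1.7×10⁻³)/(9.76×10⁻⁵ × 1.19) = −14.6 m/s
|V_g| = √(u_g² + v_g²) = 15.4 m/s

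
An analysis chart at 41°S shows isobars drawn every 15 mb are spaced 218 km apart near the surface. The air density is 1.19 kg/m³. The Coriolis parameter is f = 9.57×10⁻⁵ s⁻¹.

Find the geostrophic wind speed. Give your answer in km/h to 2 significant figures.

Pressure gradient: |∂P/∂n| = 1500 Pa / 218000 m = 6.88×10⁻³ Pa/m
Geostrophic balance (pressure-gradient force = Coriolis force):
V_g = (1/(fρ)) |∂P/∂n| = 6.88×10⁻³ / (9.57×10⁻⁵ × 1.19) = 60.4 m/s
Converting: 60.4 m/s × 3.6 = 220 km/h

220 km/h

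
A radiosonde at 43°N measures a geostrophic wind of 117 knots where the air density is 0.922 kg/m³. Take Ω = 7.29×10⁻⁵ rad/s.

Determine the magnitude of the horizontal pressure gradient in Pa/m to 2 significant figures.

Coriolis parameter at 43°N:
f = 2Ω sin φ = 2 × 7.29×10⁻⁵ × sin 43° = 9.94×10⁻⁵ s⁻¹
Wind speed in SI: 117 knots = 60.2 m/s
Geostrophic balance rearranged: |∂P/∂n| = f ρ V_g
|∂P/∂n| = 9.94×10⁻⁵ × 0.922 × 60.2 = 5.52×10⁻³ Pa/m

5.5×10⁻³ Pa/m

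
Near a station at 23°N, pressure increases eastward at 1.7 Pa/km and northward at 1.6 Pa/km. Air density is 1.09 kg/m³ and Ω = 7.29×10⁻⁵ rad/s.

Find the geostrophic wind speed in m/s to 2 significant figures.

38 m/s

Coriolis parameter at 23°N:
f = 2Ω sin φ = 2 × 7.29×10⁻⁵ × sin 23° = 5.70×10⁻⁵ s⁻¹
Component geostrophic relations (x east, y north):
u_g = −(1/(fρ)) ∂P/∂y,  v_g = (1/(fρ)) ∂P/∂x
u_g = −(1.6×10⁻³)/(5.70×10⁻⁵ × 1.09) = −25.8 m/s;  v_g = (1.7×10⁻³)/(5.70×10⁻⁵ × 1.09) = 27.4 m/s
|V_g| = √(u_g² + v_g²) = 37.6 m/s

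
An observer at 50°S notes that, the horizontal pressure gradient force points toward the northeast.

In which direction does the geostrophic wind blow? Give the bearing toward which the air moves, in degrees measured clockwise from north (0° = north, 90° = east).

315°

The pressure-gradient force points toward the northeast (bearing 045°).
Geostrophic balance: in the Southern Hemisphere the Coriolis force deflects motion to the left, so the geostrophic wind blows 90° to the left of the pressure-gradient force (low pressure on the right).
Rotating 045° by 90° counterclockwise gives 315° — the wind blows toward the northwest.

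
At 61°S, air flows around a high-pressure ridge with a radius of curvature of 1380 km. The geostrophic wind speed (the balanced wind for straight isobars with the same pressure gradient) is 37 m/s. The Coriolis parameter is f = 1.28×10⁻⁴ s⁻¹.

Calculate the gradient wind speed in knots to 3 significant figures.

103 knots

Around a high, pressure-gradient force acts outward with centrifugal, so Coriolis balances both:
fV = (1/ρ)|∂P/∂n| + V²/R  →  V² − fR·V + fR·V_g = 0
With fR = 1.28×10⁻⁴ × 1380×10³ m = 177 m/s:
V = [fR − √((fR)² − 4 fR V_g)]/2 = [177 − √(177² − 4×177×37)]/2 = 52.8 m/s
Supergeostrophic (V > V_g = 37 m/s), as expected around a high.
Converting: 52.8 m/s × 1.944 = 103 knots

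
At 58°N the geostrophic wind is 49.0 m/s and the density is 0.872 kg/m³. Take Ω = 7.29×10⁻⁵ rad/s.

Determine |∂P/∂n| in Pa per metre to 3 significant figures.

Coriolis parameter at 58°N:
f = 2Ω sin φ = 2 × 7.29×10⁻⁵ × sin 58° = 1.24×10⁻⁴ s⁻¹
Geostrophic balance rearranged: |∂P/∂n| = f ρ V_g
|∂P/∂n| = 1.24×10⁻⁴ × 0.872 × 49.0 = 5.28×10⁻³ Pa/m

5.28×10⁻³ Pa/m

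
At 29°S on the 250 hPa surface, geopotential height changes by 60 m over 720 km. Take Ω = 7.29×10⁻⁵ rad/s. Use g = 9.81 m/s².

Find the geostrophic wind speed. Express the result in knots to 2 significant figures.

Coriolis parameter at 29°S:
f = 2Ω sin φ = 2 × 7.29×10⁻⁵ × sin 29° = 7.07×10⁻⁵ s⁻¹
Height gradient: |∂Z/∂n| = 60 m / 720000 m = 8.33×10⁻⁵
On a pressure surface, geostrophic balance gives V_g = (g/f)|∂Z/∂n|:
V_g = 9.81 × 8.33×10⁻⁵ / 7.07×10⁻⁵ = 11.6 m/s
Converting: 11.6 m/s × 1.944 = 22 knots

22 knots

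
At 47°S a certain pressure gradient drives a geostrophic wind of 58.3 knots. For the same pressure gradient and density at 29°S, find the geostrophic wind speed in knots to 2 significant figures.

With the same pressure gradient and density, V_g ∝ 1/f ∝ 1/sin φ.
V₂ = V₁ · sin φ₁ / sin φ₂ = 58.3 × sin 47° / sin 29°
V₂ = 58.3 × 0.7314/0.4848 = 88 knots

88 knots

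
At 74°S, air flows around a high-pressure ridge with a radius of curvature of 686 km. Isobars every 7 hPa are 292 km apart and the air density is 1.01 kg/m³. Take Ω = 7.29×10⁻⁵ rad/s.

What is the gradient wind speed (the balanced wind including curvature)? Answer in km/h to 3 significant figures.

Coriolis parameter at 74°S:
f = 2Ω sin φ = 2 × 7.29×10⁻⁵ × sin 74° = 1.40×10⁻⁴ s⁻¹
Pressure gradient: |∂P/∂n| = 700 Pa / 292000 m = 2.40×10⁻³ Pa/m
Geostrophic speed: V_g = |∂P/∂n|/(fρ) = 2.40×10⁻³/(1.40×10⁻⁴ × 1.01) = 16.9 m/s
Around a high, pressure-gradient force acts outward with centrifugal, so Coriolis balances both:
fV = (1/ρ)|∂P/∂n| + V²/R  →  V² − fR·V + fR·V_g = 0
With fR = 1.40×10⁻⁴ × 686×10³ m = 96.1 m/s:
V = [fR − √((fR)² − 4 fR V_g)]/2 = [96.1 − √(96.1² − 4×96.1×16.9)]/2 = 21.9 m/s
Supergeostrophic (V > V_g = 16.9 m/s), as expected around a high.
Converting: 21.9 m/s × 3.6 = 79.0 km/h

79.0 km/h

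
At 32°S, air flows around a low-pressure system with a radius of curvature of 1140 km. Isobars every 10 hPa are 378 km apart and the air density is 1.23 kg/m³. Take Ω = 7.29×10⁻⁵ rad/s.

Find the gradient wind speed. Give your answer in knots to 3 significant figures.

43.2 knots

Coriolis parameter at 32°S:
f = 2Ω sin φ = 2 × 7.29×10⁻⁵ × sin 32° = 7.73×10⁻⁵ s⁻¹
Pressure gradient: |∂P/∂n| = 1000 Pa / 378000 m = 2.65×10⁻³ Pa/m
Geostrophic speed: V_g = |∂P/∂n|/(fρ) = 2.65×10⁻³/(7.73×10⁻⁵ × 1.23) = 27.8 m/s
Around a low, centrifugal force acts outward with Coriolis, so pressure-gradient force balances both:
(1/ρ)|∂P/∂n| = fV + V²/R  →  V² + fR·V − fR·V_g = 0
With fR = 7.73×10⁻⁵ × 1140×10³ m = 88.1 m/s:
V = [−fR + √((fR)² + 4 fR V_g)]/2 = [−88.1 + √(88.1² + 4×88.1×27.8)]/2 = 22.2 m/s
Subgeostrophic (V < V_g = 27.8 m/s), as expected around a low.
Converting: 22.2 m/s × 1.944 = 43.2 knots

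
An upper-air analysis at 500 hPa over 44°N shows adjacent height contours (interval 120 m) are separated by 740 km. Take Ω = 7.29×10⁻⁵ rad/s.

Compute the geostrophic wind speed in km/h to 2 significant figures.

57 km/h

Coriolis parameter at 44°N:
f = 2Ω sin φ = 2 × 7.29×10⁻⁵ × sin 44° = 1.01×10⁻⁴ s⁻¹
Height gradient: |∂Z/∂n| = 120 m / 740000 m = 1.62×10⁻⁴
On a pressure surface, geostrophic balance gives V_g = (g/f)|∂Z/∂n|:
V_g = 9.81 × 1.62×10⁻⁴ / 1.01×10⁻⁴ = 15.7 m/s
Converting: 15.7 m/s × 3.6 = 57 km/h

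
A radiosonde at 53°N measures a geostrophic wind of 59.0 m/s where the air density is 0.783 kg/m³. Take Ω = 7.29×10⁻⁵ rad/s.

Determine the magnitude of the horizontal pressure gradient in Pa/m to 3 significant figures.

Coriolis parameter at 53°N:
f = 2Ω sin φ = 2 × 7.29×10⁻⁵ × sin 53° = 1.16×10⁻⁴ s⁻¹
Geostrophic balance rearranged: |∂P/∂n| = f ρ V_g
|∂P/∂n| = 1.16×10⁻⁴ × 0.783 × 59.0 = 5.38×10⁻³ Pa/m

5.38×10⁻³ Pa/m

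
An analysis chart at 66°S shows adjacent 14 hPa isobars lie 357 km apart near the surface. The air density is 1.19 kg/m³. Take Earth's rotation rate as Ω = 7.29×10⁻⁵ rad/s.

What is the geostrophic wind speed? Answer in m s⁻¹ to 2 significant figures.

25 m s⁻¹

Coriolis parameter at 66°S:
f = 2Ω sin φ = 2 × 7.29×10⁻⁵ × sin 66° = 1.33×10⁻⁴ s⁻¹
Pressure gradient: |∂P/∂n| = 1400 Pa / 357000 m = 3.92×10⁻³ Pa/m
Geostrophic balance (pressure-gradient force = Coriolis force):
V_g = (1/(fρ)) |∂P/∂n| = 3.92×10⁻³ / (1.33×10⁻⁴ × 1.19) = 24.7 m/s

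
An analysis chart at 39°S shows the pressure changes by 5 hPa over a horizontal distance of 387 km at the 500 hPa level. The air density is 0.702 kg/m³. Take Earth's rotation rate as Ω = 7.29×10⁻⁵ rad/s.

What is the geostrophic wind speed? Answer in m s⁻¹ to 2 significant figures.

20 m s⁻¹

Coriolis parameter at 39°S:
f = 2Ω sin φ = 2 × 7.29×10⁻⁵ × sin 39° = 9.18×10⁻⁵ s⁻¹
Pressure gradient: |∂P/∂n| = 500 Pa / 387000 m = 1.29×10⁻³ Pa/m
Geostrophic balance (pressure-gradient force = Coriolis force):
V_g = (1/(fρ)) |∂P/∂n| = 1.29×10⁻³ / (9.18×10⁻⁵ × 0.702) = 20.1 m/s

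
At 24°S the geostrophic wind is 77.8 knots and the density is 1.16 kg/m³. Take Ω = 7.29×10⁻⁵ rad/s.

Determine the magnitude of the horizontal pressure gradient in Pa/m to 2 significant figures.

2.8×10⁻³ Pa/m

Coriolis parameter at 24°S:
f = 2Ω sin φ = 2 × 7.29×10⁻⁵ × sin 24° = 5.93×10⁻⁵ s⁻¹
Wind speed in SI: 77.8 knots = 40.0 m/s
Geostrophic balance rearranged: |∂P/∂n| = f ρ V_g
|∂P/∂n| = 5.93×10⁻⁵ × 1.16 × 40.0 = 2.75×10⁻³ Pa/m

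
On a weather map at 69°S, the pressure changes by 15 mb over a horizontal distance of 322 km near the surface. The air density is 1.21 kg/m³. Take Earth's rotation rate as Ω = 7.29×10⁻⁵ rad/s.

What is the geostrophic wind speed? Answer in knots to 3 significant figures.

55.0 knots

Coriolis parameter at 69°S:
f = 2Ω sin φ = 2 × 7.29×10⁻⁵ × sin 69° = 1.36×10⁻⁴ s⁻¹
Pressure gradient: |∂P/∂n| = 1500 Pa / 322000 m = 4.66×10⁻³ Pa/m
Geostrophic balance (pressure-gradient force = Coriolis force):
V_g = (1/(fρ)) |∂P/∂n| = 4.66×10⁻³ / (1.36×10⁻⁴ × 1.21) = 28.3 m/s
Converting: 28.3 m/s × 1.944 = 55.0 knots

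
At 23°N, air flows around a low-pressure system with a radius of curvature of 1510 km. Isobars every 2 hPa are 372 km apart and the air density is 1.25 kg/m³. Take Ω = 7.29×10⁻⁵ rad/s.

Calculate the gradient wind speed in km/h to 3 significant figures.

25.1 km/h

Coriolis parameter at 23°N:
f = 2Ω sin φ = 2 × 7.29×10⁻⁵ × sin 23° = 5.70×10⁻⁵ s⁻¹
Pressure gradient: |∂P/∂n| = 200 Pa / 372000 m = 5.38×10⁻⁴ Pa/m
Geostrophic speed: V_g = |∂P/∂n|/(fρ) = 5.38×10⁻⁴/(5.70×10⁻⁵ × 1.25) = 7.55 m/s
Around a low, centrifugal force acts outward with Coriolis, so pressure-gradient force balances both:
(1/ρ)|∂P/∂n| = fV + V²/R  →  V² + fR·V − fR·V_g = 0
With fR = 5.70×10⁻⁵ × 1510×10³ m = 86.0 m/s:
V = [−fR + √((fR)² + 4 fR V_g)]/2 = [−86.0 + √(86.0² + 4×86.0×7.55)]/2 = 6.98 m/s
Subgeostrophic (V < V_g = 7.55 m/s), as expected around a low.
Converting: 6.98 m/s × 3.6 = 25.1 km/h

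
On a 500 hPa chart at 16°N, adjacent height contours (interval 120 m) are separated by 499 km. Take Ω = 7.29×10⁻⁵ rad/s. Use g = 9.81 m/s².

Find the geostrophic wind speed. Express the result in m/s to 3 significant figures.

58.7 m/s

Coriolis parameter at 16°N:
f = 2Ω sin φ = 2 × 7.29×10⁻⁵ × sin 16° = 4.02×10⁻⁵ s⁻¹
Height gradient: |∂Z/∂n| = 120 m / 499000 m = 2.40×10⁻⁴
On a pressure surface, geostrophic balance gives V_g = (g/f)|∂Z/∂n|:
V_g = 9.81 × 2.40×10⁻⁴ / 4.02×10⁻⁵ = 58.7 m/s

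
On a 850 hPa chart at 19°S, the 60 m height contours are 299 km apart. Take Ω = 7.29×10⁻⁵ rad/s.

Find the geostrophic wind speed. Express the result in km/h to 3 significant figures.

Coriolis parameter at 19°S:
f = 2Ω sin φ = 2 × 7.29×10⁻⁵ × sin 19° = 4.75×10⁻⁵ s⁻¹
Height gradient: |∂Z/∂n| = 60 m / 299000 m = 2.01×10⁻⁴
On a pressure surface, geostrophic balance gives V_g = (g/f)|∂Z/∂n|:
V_g = 9.81 × 2.01×10⁻⁴ / 4.75×10⁻⁵ = 41.5 m/s
Converting: 41.5 m/s × 3.6 = 149 km/h

149 km/h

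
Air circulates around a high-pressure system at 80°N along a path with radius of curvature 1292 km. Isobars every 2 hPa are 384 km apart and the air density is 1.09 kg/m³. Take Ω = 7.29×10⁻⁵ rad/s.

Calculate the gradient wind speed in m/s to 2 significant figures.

Coriolis parameter at 80°N:
f = 2Ω sin φ = 2 × 7.29×10⁻⁵ × sin 80° = 1.44×10⁻⁴ s⁻¹
Pressure gradient: |∂P/∂n| = 200 Pa / 384000 m = 5.21×10⁻⁴ Pa/m
Geostrophic speed: V_g = |∂P/∂n|/(fρ) = 5.21×10⁻⁴/(1.44×10⁻⁴ × 1.09) = 3.33 m/s
Around a high, pressure-gradient force acts outward with centrifugal, so Coriolis balances both:
fV = (1/ρ)|∂P/∂n| + V²/R  →  V² − fR·V + fR·V_g = 0
With fR = 1.44×10⁻⁴ × 1292×10³ m = 186 m/s:
V = [fR − √((fR)² − 4 fR V_g)]/2 = [186 − √(186² − 4×186×3.33)]/2 = 3.39 m/s
Supergeostrophic (V > V_g = 3.33 m/s), as expected around a high.

3.4 m/s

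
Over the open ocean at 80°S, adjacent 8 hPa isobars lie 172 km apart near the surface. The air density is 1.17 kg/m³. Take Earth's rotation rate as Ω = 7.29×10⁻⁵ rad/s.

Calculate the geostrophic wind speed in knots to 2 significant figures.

54 knots

Coriolis parameter at 80°S:
f = 2Ω sin φ = 2 × 7.29×10⁻⁵ × sin 80° = 1.44×10⁻⁴ s⁻¹
Pressure gradient: |∂P/∂n| = 800 Pa / 172000 m = 4.65×10⁻³ Pa/m
Geostrophic balance (pressure-gradient force = Coriolis force):
V_g = (1/(fρ)) |∂P/∂n| = 4.65×10⁻³ / (1.44×10⁻⁴ × 1.17) = 27.7 m/s
Converting: 27.7 m/s × 1.944 = 54 knots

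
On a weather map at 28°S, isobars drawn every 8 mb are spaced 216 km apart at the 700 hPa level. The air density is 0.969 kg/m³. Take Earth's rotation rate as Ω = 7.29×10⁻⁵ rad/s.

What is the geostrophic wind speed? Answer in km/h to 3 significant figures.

Coriolis parameter at 28°S:
f = 2Ω sin φ = 2 × 7.29×10⁻⁵ × sin 28° = 6.84×10⁻⁵ s⁻¹
Pressure gradient: |∂P/∂n| = 800 Pa / 216000 m = 3.70×10⁻³ Pa/m
Geostrophic balance (pressure-gradient force = Coriolis force):
V_g = (1/(fρ)) |∂P/∂n| = 3.70×10⁻³ / (6.84×10⁻⁵ × 0.969) = 55.8 m/s
Converting: 55.8 m/s × 3.6 = 201 km/h

201 km/h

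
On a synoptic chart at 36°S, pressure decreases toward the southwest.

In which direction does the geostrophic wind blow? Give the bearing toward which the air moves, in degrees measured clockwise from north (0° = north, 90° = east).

The pressure-gradient force points toward the southwest (bearing 225°).
Geostrophic balance: in the Southern Hemisphere the Coriolis force deflects motion to the left, so the geostrophic wind blows 90° to the left of the pressure-gradient force (low pressure on the right).
Rotating 225° by 90° counterclockwise gives 135° — the wind blows toward the southeast.

135°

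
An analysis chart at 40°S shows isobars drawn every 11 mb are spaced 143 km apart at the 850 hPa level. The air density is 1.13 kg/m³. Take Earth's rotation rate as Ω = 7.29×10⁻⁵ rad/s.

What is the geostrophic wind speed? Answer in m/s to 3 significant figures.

72.6 m/s

Coriolis parameter at 40°S:
f = 2Ω sin φ = 2 × 7.29×10⁻⁵ × sin 40° = 9.37×10⁻⁵ s⁻¹
Pressure gradient: |∂P/∂n| = 1100 Pa / 143000 m = 7.69×10⁻³ Pa/m
Geostrophic balance (pressure-gradient force = Coriolis force):
V_g = (1/(fρ)) |∂P/∂n| = 7.69×10⁻³ / (9.37×10⁻⁵ × 1.13) = 72.6 m/s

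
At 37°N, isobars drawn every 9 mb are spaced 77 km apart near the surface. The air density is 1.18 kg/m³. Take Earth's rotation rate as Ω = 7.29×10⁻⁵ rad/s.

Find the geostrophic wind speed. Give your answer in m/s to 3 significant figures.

113 m/s

Coriolis parameter at 37°N:
f = 2Ω sin φ = 2 × 7.29×10⁻⁵ × sin 37° = 8.77×10⁻⁵ s⁻¹
Pressure gradient: |∂P/∂n| = 900 Pa / 77000 m = 1.17×10⁻² Pa/m
Geostrophic balance (pressure-gradient force = Coriolis force):
V_g = (1/(fρ)) |∂P/∂n| = 1.17×10⁻² / (8.77×10⁻⁵ × 1.18) = 113 m/s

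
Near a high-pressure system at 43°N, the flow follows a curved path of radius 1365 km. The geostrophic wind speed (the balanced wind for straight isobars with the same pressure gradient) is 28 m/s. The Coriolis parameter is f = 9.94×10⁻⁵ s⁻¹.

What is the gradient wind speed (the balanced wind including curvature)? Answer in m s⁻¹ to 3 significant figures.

Around a high, pressure-gradient force acts outward with centrifugal, so Coriolis balances both:
fV = (1/ρ)|∂P/∂n| + V²/R  →  V² − fR·V + fR·V_g = 0
With fR = 9.94×10⁻⁵ × 1365×10³ m = 136 m/s:
V = [fR − √((fR)² − 4 fR V_g)]/2 = [136 − √(136² − 4×136×28)]/2 = 39.5 m/s
Supergeostrophic (V > V_g = 28 m/s), as expected around a high.

39.5 m s⁻¹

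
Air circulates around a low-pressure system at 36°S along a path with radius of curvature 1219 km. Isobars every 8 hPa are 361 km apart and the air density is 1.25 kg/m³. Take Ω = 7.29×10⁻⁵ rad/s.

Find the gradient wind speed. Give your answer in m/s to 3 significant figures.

Coriolis parameter at 36°S:
f = 2Ω sin φ = 2 × 7.29×10⁻⁵ × sin 36° = 8.57×10⁻⁵ s⁻¹
Pressure gradient: |∂P/∂n| = 800 Pa / 361000 m = 2.22×10⁻³ Pa/m
Geostrophic speed: V_g = |∂P/∂n|/(fρ) = 2.22×10⁻³/(8.57×10⁻⁵ × 1.25) = 20.7 m/s
Around a low, centrifugal force acts outward with Coriolis, so pressure-gradient force balances both:
(1/ρ)|∂P/∂n| = fV + V²/R  →  V² + fR·V − fR·V_g = 0
With fR = 8.57×10⁻⁵ × 1219×10³ m = 104 m/s:
V = [−fR + √((fR)² + 4 fR V_g)]/2 = [−104 + √(104² + 4×104×20.7)]/2 = 17.7 m/s
Subgeostrophic (V < V_g = 20.7 m/s), as expected around a low.

17.7 m/s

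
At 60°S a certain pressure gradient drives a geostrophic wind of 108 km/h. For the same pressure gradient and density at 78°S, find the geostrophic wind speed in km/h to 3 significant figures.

With the same pressure gradient and density, V_g ∝ 1/f ∝ 1/sin φ.
V₂ = V₁ · sin φ₁ / sin φ₂ = 108 × sin 60° / sin 78°
V₂ = 108 × 0.8660/0.9781 = 95.6 km/h

95.6 km/h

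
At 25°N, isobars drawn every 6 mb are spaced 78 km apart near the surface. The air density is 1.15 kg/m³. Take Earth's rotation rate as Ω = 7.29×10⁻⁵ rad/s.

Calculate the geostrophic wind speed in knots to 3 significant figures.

Coriolis parameter at 25°N:
f = 2Ω sin φ = 2 × 7.29×10⁻⁵ × sin 25° = 6.16×10⁻⁵ s⁻¹
Pressure gradient: |∂P/∂n| = 600 Pa / 78000 m = 7.69×10⁻³ Pa/m
Geostrophic balance (pressure-gradient force = Coriolis force):
V_g = (1/(fρ)) |∂P/∂n| = 7.69×10⁻³ / (6.16×10⁻⁵ × 1.15) = 109 m/s
Converting: 109 m/s × 1.944 = 211 knots

211 knots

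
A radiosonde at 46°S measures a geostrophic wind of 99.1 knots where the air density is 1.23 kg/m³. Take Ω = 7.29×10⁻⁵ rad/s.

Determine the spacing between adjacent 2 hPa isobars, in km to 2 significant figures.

30 km

Coriolis parameter at 46°S:
f = 2Ω sin φ = 2 × 7.29×10⁻⁵ × sin 46° = 1.05×10⁻⁴ s⁻¹
Wind speed in SI: 99.1 knots = 51.0 m/s
Geostrophic balance rearranged: |∂P/∂n| = f ρ V_g
|∂P/∂n| = 1.05×10⁻⁴ × 1.23 × 51.0 = 6.58×10⁻³ Pa/m
Isobar spacing: Δn = ΔP/|∂P/∂n| = 200 Pa / 6.58×10⁻³ Pa/m = 30410 m ≈ 30 km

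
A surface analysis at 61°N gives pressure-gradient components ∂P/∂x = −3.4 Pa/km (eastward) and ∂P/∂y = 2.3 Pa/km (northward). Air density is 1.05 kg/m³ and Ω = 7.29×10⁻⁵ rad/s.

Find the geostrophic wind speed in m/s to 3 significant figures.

30.7 m/s

Coriolis parameter at 61°N:
f = 2Ω sin φ = 2 × 7.29×10⁻⁵ × sin 61° = 1.28×10⁻⁴ s⁻¹
Component geostrophic relations (x east, y north):
u_g = −(1/(fρ)) ∂P/∂y,  v_g = (1/(fρ)) ∂P/∂x
u_g = −(2.3×10⁻³)/(1.28×10⁻⁴ × 1.05) = −17.2 m/s;  v_g = (−3.4×10⁻³)/(1.28×10⁻⁴ × 1.05) = −25.4 m/s
|V_g| = √(u_g² + v_g²) = 30.7 m/s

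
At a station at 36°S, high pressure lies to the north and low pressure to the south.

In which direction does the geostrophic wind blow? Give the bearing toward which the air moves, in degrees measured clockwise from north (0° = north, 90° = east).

The pressure-gradient force points toward the south (bearing 180°).
Geostrophic balance: in the Southern Hemisphere the Coriolis force deflects motion to the left, so the geostrophic wind blows 90° to the left of the pressure-gradient force (low pressure on the right).
Rotating 180° by 90° counterclockwise gives 090° — the wind blows toward the east.

090°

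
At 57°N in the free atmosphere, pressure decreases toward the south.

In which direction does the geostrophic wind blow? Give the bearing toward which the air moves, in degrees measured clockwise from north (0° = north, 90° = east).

The pressure-gradient force points toward the south (bearing 180°).
Geostrophic balance: in the Northern Hemisphere the Coriolis force deflects motion to the right, so the geostrophic wind blows 90° to the right of the pressure-gradient force (low pressure on the left).
Rotating 180° by 90° clockwise gives 270° — the wind blows toward the west.

270°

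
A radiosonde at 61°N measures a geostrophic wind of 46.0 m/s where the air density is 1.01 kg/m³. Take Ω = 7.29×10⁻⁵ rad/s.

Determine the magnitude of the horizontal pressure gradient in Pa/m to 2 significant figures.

Coriolis parameter at 61°N:
f = 2Ω sin φ = 2 × 7.29×10⁻⁵ × sin 61° = 1.28×10⁻⁴ s⁻¹
Geostrophic balance rearranged: |∂P/∂n| = f ρ V_g
|∂P/∂n| = 1.28×10⁻⁴ × 1.01 × 46.0 = 5.92×10⁻³ Pa/m

5.9×10⁻³ Pa/m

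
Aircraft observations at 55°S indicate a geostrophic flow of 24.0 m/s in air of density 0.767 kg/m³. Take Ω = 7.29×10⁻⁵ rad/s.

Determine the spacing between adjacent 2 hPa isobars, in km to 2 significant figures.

Coriolis parameter at 55°S:
f = 2Ω sin φ = 2 × 7.29×10⁻⁵ × sin 55° = 1.19×10⁻⁴ s⁻¹
Geostrophic balance rearranged: |∂P/∂n| = f ρ V_g
|∂P/∂n| = 1.19×10⁻⁴ × 0.767 × 24.0 = 2.20×10⁻³ Pa/m
Isobar spacing: Δn = ΔP/|∂P/∂n| = 200 Pa / 2.20×10⁻³ Pa/m = 90971 m ≈ 91 km

91 km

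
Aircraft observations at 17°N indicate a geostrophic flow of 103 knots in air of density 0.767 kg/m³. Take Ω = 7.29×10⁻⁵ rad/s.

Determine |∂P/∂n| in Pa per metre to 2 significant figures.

1.7×10⁻³ Pa/m

Coriolis parameter at 17°N:
f = 2Ω sin φ = 2 × 7.29×10⁻⁵ × sin 17° = 4.26×10⁻⁵ s⁻¹
Wind speed in SI: 103 knots = 53.0 m/s
Geostrophic balance rearranged: |∂P/∂n| = f ρ V_g
|∂P/∂n| = 4.26×10⁻⁵ × 0.767 × 53.0 = 1.73×10⁻³ Pa/m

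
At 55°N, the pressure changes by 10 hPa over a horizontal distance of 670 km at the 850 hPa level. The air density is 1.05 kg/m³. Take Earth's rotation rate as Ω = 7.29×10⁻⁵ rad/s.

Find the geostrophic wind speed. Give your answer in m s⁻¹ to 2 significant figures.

12 m s⁻¹

Coriolis parameter at 55°N:
f = 2Ω sin φ = 2 × 7.29×10⁻⁵ × sin 55° = 1.19×10⁻⁴ s⁻¹
Pressure gradient: |∂P/∂n| = 1000 Pa / 670000 m = 1.49×10⁻³ Pa/m
Geostrophic balance (pressure-gradient force = Coriolis force):
V_g = (1/(fρ)) |∂P/∂n| = 1.49×10⁻³ / (1.19×10⁻⁴ × 1.05) = 11.9 m/s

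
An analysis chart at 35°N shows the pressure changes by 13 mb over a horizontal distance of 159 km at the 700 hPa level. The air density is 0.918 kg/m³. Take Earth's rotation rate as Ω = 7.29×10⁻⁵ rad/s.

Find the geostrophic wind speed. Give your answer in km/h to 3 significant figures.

Coriolis parameter at 35°N:
f = 2Ω sin φ = 2 × 7.29×10⁻⁵ × sin 35° = 8.36×10⁻⁵ s⁻¹
Pressure gradient: |∂P/∂n| = 1300 Pa / 159000 m = 8.18×10⁻³ Pa/m
Geostrophic balance (pressure-gradient force = Coriolis force):
V_g = (1/(fρ)) |∂P/∂n| = 8.18×10⁻³ / (8.36×10⁻⁵ × 0.918) = 107 m/s
Converting: 107 m/s × 3.6 = 383 km/h

383 km/h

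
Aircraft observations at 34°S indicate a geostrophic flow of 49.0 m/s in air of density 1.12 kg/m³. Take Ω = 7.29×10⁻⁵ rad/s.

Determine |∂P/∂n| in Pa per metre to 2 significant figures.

Coriolis parameter at 34°S:
f = 2Ω sin φ = 2 × 7.29×10⁻⁵ × sin 34° = 8.15×10⁻⁵ s⁻¹
Geostrophic balance rearranged: |∂P/∂n| = f ρ V_g
|∂P/∂n| = 8.15×10⁻⁵ × 1.12 × 49.0 = 4.47×10⁻³ Pa/m

4.5×10⁻³ Pa/m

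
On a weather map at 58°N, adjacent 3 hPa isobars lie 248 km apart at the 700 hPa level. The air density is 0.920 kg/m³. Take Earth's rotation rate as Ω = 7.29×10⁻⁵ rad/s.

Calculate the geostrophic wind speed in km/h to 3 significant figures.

Coriolis parameter at 58°N:
f = 2Ω sin φ = 2 × 7.29×10⁻⁵ × sin 58° = 1.24×10⁻⁴ s⁻¹
Pressure gradient: |∂P/∂n| = 300 Pa / 248000 m = 1.21×10⁻³ Pa/m
Geostrophic balance (pressure-gradient force = Coriolis force):
V_g = (1/(fρ)) |∂P/∂n| = 1.21×10⁻³ / (1.24×10⁻⁴ × 0.920) = 10.6 m/s
Converting: 10.6 m/s × 3.6 = 38.3 km/h

38.3 km/h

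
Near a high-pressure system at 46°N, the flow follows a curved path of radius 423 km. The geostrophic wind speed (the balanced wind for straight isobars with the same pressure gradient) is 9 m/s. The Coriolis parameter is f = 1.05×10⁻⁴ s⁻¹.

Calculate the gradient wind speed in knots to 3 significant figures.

24.4 knots

Around a high, pressure-gradient force acts outward with centrifugal, so Coriolis balances both:
fV = (1/ρ)|∂P/∂n| + V²/R  →  V² − fR·V + fR·V_g = 0
With fR = 1.05×10⁻⁴ × 423×10³ m = 44.4 m/s:
V = [fR − √((fR)² − 4 fR V_g)]/2 = [44.4 − √(44.4² − 4×44.4×9)]/2 = 12.5 m/s
Supergeostrophic (V > V_g = 9 m/s), as expected around a high.
Converting: 12.5 m/s × 1.944 = 24.4 knots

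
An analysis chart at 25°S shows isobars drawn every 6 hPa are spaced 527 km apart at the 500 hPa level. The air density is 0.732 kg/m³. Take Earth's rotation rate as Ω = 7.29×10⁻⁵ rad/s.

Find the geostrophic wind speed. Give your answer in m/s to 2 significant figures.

Coriolis parameter at 25°S:
f = 2Ω sin φ = 2 × 7.29×10⁻⁵ × sin 25° = 6.16×10⁻⁵ s⁻¹
Pressure gradient: |∂P/∂n| = 600 Pa / 527000 m = 1.14×10⁻³ Pa/m
Geostrophic balance (pressure-gradient force = Coriolis force):
V_g = (1/(fρ)) |∂P/∂n| = 1.14×10⁻³ / (6.16×10⁻⁵ × 0.732) = 25.2 m/s

25 m/s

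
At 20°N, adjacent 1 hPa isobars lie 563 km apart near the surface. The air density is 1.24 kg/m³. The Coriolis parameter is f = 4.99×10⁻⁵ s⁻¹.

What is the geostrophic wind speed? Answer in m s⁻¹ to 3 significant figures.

2.87 m s⁻¹

Pressure gradient: |∂P/∂n| = 100 Pa / 563000 m = 1.78×10⁻⁴ Pa/m
Geostrophic balance (pressure-gradient force = Coriolis force):
V_g = (1/(fρ)) |∂P/∂n| = 1.78×10⁻⁴ / (4.99×10⁻⁵ × 1.24) = 2.87 m/s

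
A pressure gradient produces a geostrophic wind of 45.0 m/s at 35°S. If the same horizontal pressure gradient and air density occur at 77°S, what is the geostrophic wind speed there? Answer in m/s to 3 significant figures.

With the same pressure gradient and density, V_g ∝ 1/f ∝ 1/sin φ.
V₂ = V₁ · sin φ₁ / sin φ₂ = 45.0 × sin 35° / sin 77°
V₂ = 45.0 × 0.5736/0.9744 = 26.5 m/s

26.5 m/s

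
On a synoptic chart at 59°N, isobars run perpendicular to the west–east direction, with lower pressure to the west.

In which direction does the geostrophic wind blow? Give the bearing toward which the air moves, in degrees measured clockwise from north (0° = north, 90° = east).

000°

The pressure-gradient force points toward the west (bearing 270°).
Geostrophic balance: in the Northern Hemisphere the Coriolis force deflects motion to the right, so the geostrophic wind blows 90° to the right of the pressure-gradient force (low pressure on the left).
Rotating 270° by 90° clockwise gives 000° — the wind blows toward the north.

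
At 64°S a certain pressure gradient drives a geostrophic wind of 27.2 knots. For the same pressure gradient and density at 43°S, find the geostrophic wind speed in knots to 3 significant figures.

35.8 knots

With the same pressure gradient and density, V_g ∝ 1/f ∝ 1/sin φ.
V₂ = V₁ · sin φ₁ / sin φ₂ = 27.2 × sin 64° / sin 43°
V₂ = 27.2 × 0.8988/0.6820 = 35.8 knots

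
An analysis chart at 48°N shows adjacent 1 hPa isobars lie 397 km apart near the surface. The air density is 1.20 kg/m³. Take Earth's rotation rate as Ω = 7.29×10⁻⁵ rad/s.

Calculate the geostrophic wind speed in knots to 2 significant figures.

Coriolis parameter at 48°N:
f = 2Ω sin φ = 2 × 7.29×10⁻⁵ × sin 48° = 1.08×10⁻⁴ s⁻¹
Pressure gradient: |∂P/∂n| = 100 Pa / 397000 m = 2.52×10⁻⁴ Pa/m
Geostrophic balance (pressure-gradient force = Coriolis force):
V_g = (1/(fρ)) |∂P/∂n| = 2.52×10⁻⁴ / (1.08×10⁻⁴ × 1.20) = 1.94 m/s
Converting: 1.94 m/s × 1.944 = 3.8 knots

3.8 knots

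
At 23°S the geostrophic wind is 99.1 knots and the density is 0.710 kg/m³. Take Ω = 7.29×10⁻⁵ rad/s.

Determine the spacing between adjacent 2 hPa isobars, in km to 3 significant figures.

97.0 km

Coriolis parameter at 23°S:
f = 2Ω sin φ = 2 × 7.29×10⁻⁵ × sin 23° = 5.70×10⁻⁵ s⁻¹
Wind speed in SI: 99.1 knots = 51.0 m/s
Geostrophic balance rearranged: |∂P/∂n| = f ρ V_g
|∂P/∂n| = 5.70×10⁻⁵ × 0.710 × 51.0 = 2.06×10⁻³ Pa/m
Isobar spacing: Δn = ΔP/|∂P/∂n| = 200 Pa / 2.06×10⁻³ Pa/m = 96989 m ≈ 97.0 km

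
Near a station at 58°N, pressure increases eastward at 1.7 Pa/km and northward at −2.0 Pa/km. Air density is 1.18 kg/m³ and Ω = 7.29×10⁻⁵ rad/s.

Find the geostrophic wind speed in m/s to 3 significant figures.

18.0 m/s

Coriolis parameter at 58°N:
f = 2Ω sin φ = 2 × 7.29×10⁻⁵ × sin 58° = 1.24×10⁻⁴ s⁻¹
Component geostrophic relations (x east, y north):
u_g = −(1/(fρ)) ∂P/∂y,  v_g = (1/(fρ)) ∂P/∂x
u_g = −(−2.0×10⁻³)/(1.24×10⁻⁴ × 1.18) = 13.7 m/s;  v_g = (1.7×10⁻³)/(1.24×10⁻⁴ × 1.18) = 11.7 m/s
|V_g| = √(u_g² + v_g²) = 18.0 m/s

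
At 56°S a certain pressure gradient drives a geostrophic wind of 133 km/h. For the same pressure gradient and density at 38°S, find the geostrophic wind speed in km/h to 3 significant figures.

179 km/h

With the same pressure gradient and density, V_g ∝ 1/f ∝ 1/sin φ.
V₂ = V₁ · sin φ₁ / sin φ₂ = 133 × sin 56° / sin 38°
V₂ = 133 × 0.8290/0.6157 = 179 km/h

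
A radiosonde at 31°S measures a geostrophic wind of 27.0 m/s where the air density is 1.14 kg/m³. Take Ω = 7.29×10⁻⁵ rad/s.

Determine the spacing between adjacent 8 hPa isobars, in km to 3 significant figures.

346 km

Coriolis parameter at 31°S:
f = 2Ω sin φ = 2 × 7.29×10⁻⁵ × sin 31° = 7.51×10⁻⁵ s⁻¹
Geostrophic balance rearranged: |∂P/∂n| = f ρ V_g
|∂P/∂n| = 7.51×10⁻⁵ × 1.14 × 27.0 = 2.31×10⁻³ Pa/m
Isobar spacing: Δn = ΔP/|∂P/∂n| = 800 Pa / 2.31×10⁻³ Pa/m = 346118 m ≈ 346 km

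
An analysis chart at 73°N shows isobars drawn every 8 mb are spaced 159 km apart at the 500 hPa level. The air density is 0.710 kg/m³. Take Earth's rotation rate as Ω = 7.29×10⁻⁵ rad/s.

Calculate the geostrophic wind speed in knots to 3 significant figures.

Coriolis parameter at 73°N:
f = 2Ω sin φ = 2 × 7.29×10⁻⁵ × sin 73° = 1.39×10⁻⁴ s⁻¹
Pressure gradient: |∂P/∂n| = 800 Pa / 159000 m = 5.03×10⁻³ Pa/m
Geostrophic balance (pressure-gradient force = Coriolis force):
V_g = (1/(fρ)) |∂P/∂n| = 5.03×10⁻³ / (1.39×10⁻⁴ × 0.710) = 50.8 m/s
Converting: 50.8 m/s × 1.944 = 98.8 knots

98.8 knots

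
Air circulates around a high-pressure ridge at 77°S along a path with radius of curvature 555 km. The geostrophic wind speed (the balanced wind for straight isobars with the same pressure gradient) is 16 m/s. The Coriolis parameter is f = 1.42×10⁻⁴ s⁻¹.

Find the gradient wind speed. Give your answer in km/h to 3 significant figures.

80.4 km/h

Around a high, pressure-gradient force acts outward with centrifugal, so Coriolis balances both:
fV = (1/ρ)|∂P/∂n| + V²/R  →  V² − fR·V + fR·V_g = 0
With fR = 1.42×10⁻⁴ × 555×10³ m = 78.8 m/s:
V = [fR − √((fR)² − 4 fR V_g)]/2 = [78.8 − √(78.8² − 4×78.8×16)]/2 = 22.3 m/s
Supergeostrophic (V > V_g = 16 m/s), as expected around a high.
Converting: 22.3 m/s × 3.6 = 80.4 km/h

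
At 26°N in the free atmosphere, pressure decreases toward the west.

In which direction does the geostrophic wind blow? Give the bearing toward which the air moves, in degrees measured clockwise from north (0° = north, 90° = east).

The pressure-gradient force points toward the west (bearing 270°).
Geostrophic balance: in the Northern Hemisphere the Coriolis force deflects motion to the right, so the geostrophic wind blows 90° to the right of the pressure-gradient force (low pressure on the left).
Rotating 270° by 90° clockwise gives 000° — the wind blows toward the north.

000°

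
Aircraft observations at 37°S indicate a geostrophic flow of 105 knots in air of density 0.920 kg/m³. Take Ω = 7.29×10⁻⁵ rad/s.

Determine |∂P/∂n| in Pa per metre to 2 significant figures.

Coriolis parameter at 37°S:
f = 2Ω sin φ = 2 × 7.29×10⁻⁵ × sin 37° = 8.77×10⁻⁵ s⁻¹
Wind speed in SI: 105 knots = 54.0 m/s
Geostrophic balance rearranged: |∂P/∂n| = f ρ V_g
|∂P/∂n| = 8.77×10⁻⁵ × 0.920 × 54.0 = 4.36×10⁻³ Pa/m

4.4×10⁻³ Pa/m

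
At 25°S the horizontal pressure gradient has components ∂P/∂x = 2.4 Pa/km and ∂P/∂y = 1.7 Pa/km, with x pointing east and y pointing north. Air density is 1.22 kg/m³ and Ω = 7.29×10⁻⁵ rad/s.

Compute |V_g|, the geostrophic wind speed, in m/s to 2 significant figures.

Coriolis parameter at 25°S:
f = 2Ω sin φ = 2 × 7.29×10⁻⁵ × sin 25° = 6.16×10⁻⁵ s⁻¹
In the Southern Hemisphere f is negative: f = −6.16×10⁻⁵ s⁻¹.
Component geostrophic relations (x east, y north):
u_g = −(1/(fρ)) ∂P/∂y,  v_g = (1/(fρ)) ∂P/∂x
u_g = −(1.7×10⁻³)/(−6.16×10⁻⁵ × 1.22) = 22.6 m/s;  v_g = (2.4×10⁻³)/(−6.16×10⁻⁵ × 1.22) = −31.9 m/s
|V_g| = √(u_g² + v_g²) = 39.1 m/s

39 m/s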